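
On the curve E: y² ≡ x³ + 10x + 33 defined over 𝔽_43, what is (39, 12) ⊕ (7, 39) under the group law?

(8, 25)

(39, 12) + (7, 39). λ = (39 - 12)/(7 - 39) ≡ 27/11 mod 43. 11⁻¹ ≡ 4 (mod 43), so λ ≡ 22.
  x = λ² - 39 - 7 = 484 - 46 ≡ 8; y = λ·(39 - 8) - 12 ≡ 25. → (8, 25)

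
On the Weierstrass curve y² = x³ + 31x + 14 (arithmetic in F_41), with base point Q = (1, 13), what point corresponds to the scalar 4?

(40, 33)

Repeated addition: build up to 4Q.
2Q: tangent at (1, 13): λ = (3·1² + 31)/(2·13) ≡ 34/26. 26⁻¹ ≡ 30 (mod 41) since 26·30 = 780 ≡ 1, so λ ≡ 34·30 ≡ 36.
  x = λ² - 1 - 1 = 1296 - 2 ≡ 23; y = λ·(1 - 23) - 13 ≡ 15. → (23, 15)
3Q: (23, 15) + (1, 13). λ = (13 - 15)/(1 - 23) ≡ 39/19 mod 41. 19⁻¹ ≡ 13 (mod 41) since 19·13 = 247 ≡ 1, so λ ≡ 15.
  x = λ² - 23 - 1 = 225 - 24 ≡ 37; y = λ·(23 - 37) - 15 ≡ 21. → (37, 21)
4Q: (37, 21) + (1, 13). λ = (13 - 21)/(1 - 37) ≡ 33/5 mod 41. 5⁻¹ ≡ 33 (mod 41) since 5·33 = 165 ≡ 1, so λ ≡ 23.
  x = λ² - 37 - 1 = 529 - 38 ≡ 40; y = λ·(37 - 40) - 21 ≡ 33. → (40, 33)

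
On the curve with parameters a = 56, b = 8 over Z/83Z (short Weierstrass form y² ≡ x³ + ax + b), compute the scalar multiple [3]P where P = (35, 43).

(31, 59)

Repeated addition: build up to 3P.
2P: tangent at (35, 43): λ = (3·35² + 56)/(2·43) ≡ 79/3. 3⁻¹ ≡ 28 (mod 83) since 3·28 = 84 ≡ 1, so λ ≡ 79·28 ≡ 54.
  x = λ² - 35 - 35 = 2916 - 70 ≡ 24; y = λ·(35 - 24) - 43 ≡ 53. → (24, 53)
3P: (24, 53) + (35, 43). λ = (43 - 53)/(35 - 24) ≡ 73/11 mod 83. 11⁻¹ ≡ 68 (mod 83) since 11·68 = 748 ≡ 1, so λ ≡ 67.
  x = λ² - 24 - 35 = 4489 - 59 ≡ 31; y = λ·(24 - 31) - 53 ≡ 59. → (31, 59)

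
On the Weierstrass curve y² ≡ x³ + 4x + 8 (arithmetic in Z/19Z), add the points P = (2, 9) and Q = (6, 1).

(2, 9) + (6, 1). λ = (1 - 9)/(6 - 2) ≡ 11/4 mod 19. 4⁻¹ ≡ 5 (mod 19), so λ ≡ 17.
  x = λ² - 2 - 6 = 289 - 8 ≡ 15; y = λ·(2 - 15) - 9 ≡ 17. → (15, 17)

(15, 17)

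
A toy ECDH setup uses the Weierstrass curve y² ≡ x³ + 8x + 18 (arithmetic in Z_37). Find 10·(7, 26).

(30, 10)

Write P = (7, 26).
Repeated addition: build up to 10P.
2P: tangent at (7, 26): λ = (3·7² + 8)/(2·26) ≡ 7/15. 15⁻¹ ≡ 5 (mod 37), so λ ≡ 7·5 ≡ 35.
  x = λ² - 7 - 7 = 1225 - 14 ≡ 27; y = λ·(7 - 27) - 26 ≡ 14. → (27, 14)
3P: (27, 14) + (7, 26). λ = (26 - 14)/(7 - 27) ≡ 12/17 mod 37. 17⁻¹ ≡ 24 (mod 37) since 17·24 = 408 ≡ 1, so λ ≡ 29.
  x = λ² - 27 - 7 = 841 - 34 ≡ 30; y = λ·(27 - 30) - 14 ≡ 10. → (30, 10)
4P: (30, 10) + (7, 26). λ = (26 - 10)/(7 - 30) ≡ 16/14 mod 37. 14⁻¹ ≡ 8 (mod 37), so λ ≡ 17.
  x = λ² - 30 - 7 = 289 - 37 ≡ 30; y = λ·(30 - 30) - 10 ≡ 27. → (30, 27)
5P: (30, 27) + (7, 26). λ = (26 - 27)/(7 - 30) ≡ 36/14 mod 37. 14⁻¹ ≡ 8 (mod 37), so λ ≡ 29.
  x = λ² - 30 - 7 = 841 - 37 ≡ 27; y = λ·(30 - 27) - 27 ≡ 23. → (27, 23)
6P: (27, 23) + (7, 26). λ = (26 - 23)/(7 - 27) ≡ 3/17 mod 37. 17⁻¹ ≡ 24 (mod 37), so λ ≡ 35.
  x = λ² - 27 - 7 = 1225 - 34 ≡ 7; y = λ·(27 - 7) - 23 ≡ 11. → (7, 11)
7P: (7, 11) + (7, 26): same x and y₁ ≡ -y₂, so the sum is O.
8P: O + (7, 26) = (7, 26) (identity).
9P: tangent at (7, 26): λ = (3·7² + 8)/(2·26) ≡ 7/15. 15⁻¹ ≡ 5 (mod 37), so λ ≡ 7·5 ≡ 35.
  x = λ² - 7 - 7 = 1225 - 14 ≡ 27; y = λ·(7 - 27) - 26 ≡ 14. → (27, 14)
10P: (27, 14) + (7, 26). λ = (26 - 14)/(7 - 27) ≡ 12/17 mod 37. 17⁻¹ ≡ 24 (mod 37), so λ ≡ 29.
  x = λ² - 27 - 7 = 841 - 34 ≡ 30; y = λ·(27 - 30) - 14 ≡ 10. → (30, 10)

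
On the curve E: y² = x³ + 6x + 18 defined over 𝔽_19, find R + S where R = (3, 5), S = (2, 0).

(1, 5)

(3, 5) + (2, 0). λ = (0 - 5)/(2 - 3) ≡ 14/18 mod 19. 18⁻¹ ≡ 18 (mod 19), so λ ≡ 5.
  x = λ² - 3 - 2 = 25 - 5 ≡ 1; y = λ·(3 - 1) - 5 ≡ 5. → (1, 5)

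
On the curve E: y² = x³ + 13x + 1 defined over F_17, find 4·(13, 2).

Write P = (13, 2).
Double-and-add on 4 = (100)₂. Start with P = (13, 2) for the leading 1-bit.
double: tangent at (13, 2): λ = (3·13² + 13)/(2·2) ≡ 10/4. 4⁻¹ ≡ 13 (mod 17), so λ ≡ 10·13 ≡ 11.
  x = λ² - 13 - 13 = 121 - 26 ≡ 10; y = λ·(13 - 10) - 2 ≡ 14. → (10, 14)
double: tangent at (10, 14): λ = (3·10² + 13)/(2·14) ≡ 7/11. 11⁻¹ ≡ 14 (mod 17), so λ ≡ 7·14 ≡ 13.
  x = λ² - 10 - 10 = 169 - 20 ≡ 13; y = λ·(10 - 13) - 14 ≡ 15. → (13, 15)

(13, 15)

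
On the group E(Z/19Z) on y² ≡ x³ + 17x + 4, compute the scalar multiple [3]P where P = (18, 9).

Repeated addition: build up to 3P.
2P: tangent at (18, 9): λ = (3·18² + 17)/(2·9) ≡ 1/18. 18⁻¹ ≡ 18 (mod 19), so λ ≡ 1·18 ≡ 18.
  x = λ² - 18 - 18 = 324 - 36 ≡ 3; y = λ·(18 - 3) - 9 ≡ 14. → (3, 14)
3P: (3, 14) + (18, 9). λ = (9 - 14)/(18 - 3) ≡ 14/15 mod 19. 15⁻¹ ≡ 14 (mod 19) since 15·14 = 210 ≡ 1, so λ ≡ 6.
  x = λ² - 3 - 18 = 36 - 21 ≡ 15; y = λ·(3 - 15) - 14 ≡ 9. → (15, 9)

(15, 9)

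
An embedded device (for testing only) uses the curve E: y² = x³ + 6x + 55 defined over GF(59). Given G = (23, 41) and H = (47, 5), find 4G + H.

First 4G:
Repeated addition: build up to 4G.
2G: tangent at (23, 41): λ = (3·23² + 6)/(2·41) ≡ 0/23. 23⁻¹ ≡ 18 (mod 59), so λ ≡ 0·18 ≡ 0.
  x = λ² - 23 - 23 = 0 - 46 ≡ 13; y = λ·(23 - 13) - 41 ≡ 18. → (13, 18)
3G: (13, 18) + (23, 41). λ = (41 - 18)/(23 - 13) ≡ 23/10 mod 59. 10⁻¹ ≡ 6 (mod 59), so λ ≡ 20.
  x = λ² - 13 - 23 = 400 - 36 ≡ 10; y = λ·(13 - 10) - 18 ≡ 42. → (10, 42)
4G: (10, 42) + (23, 41). λ = (41 - 42)/(23 - 10) ≡ 58/13 mod 59. 13⁻¹ ≡ 50 (mod 59), so λ ≡ 9.
  x = λ² - 10 - 23 = 81 - 33 ≡ 48; y = λ·(10 - 48) - 42 ≡ 29. → (48, 29)
4G = (48, 29).
Finally 4G + H:
(48, 29) + (47, 5). λ = (5 - 29)/(47 - 48) ≡ 35/58 mod 59. 58⁻¹ ≡ 58 (mod 59), so λ ≡ 24.
  x = λ² - 48 - 47 = 576 - 95 ≡ 9; y = λ·(48 - 9) - 29 ≡ 22. → (9, 22)

(9, 22)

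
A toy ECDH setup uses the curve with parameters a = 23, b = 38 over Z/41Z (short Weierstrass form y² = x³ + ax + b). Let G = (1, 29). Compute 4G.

Repeated addition: build up to 4G.
2G: tangent at (1, 29): λ = (3·1² + 23)/(2·29) ≡ 26/17. 17⁻¹ ≡ 29 (mod 41), so λ ≡ 26·29 ≡ 16.
  x = λ² - 1 - 1 = 256 - 2 ≡ 8; y = λ·(1 - 8) - 29 ≡ 23. → (8, 23)
3G: (8, 23) + (1, 29). λ = (29 - 23)/(1 - 8) ≡ 6/34 mod 41. 34⁻¹ ≡ 35 (mod 41), so λ ≡ 5.
  x = λ² - 8 - 1 = 25 - 9 ≡ 16; y = λ·(8 - 16) - 23 ≡ 19. → (16, 19)
4G: (16, 19) + (1, 29). λ = (29 - 19)/(1 - 16) ≡ 10/26 mod 41. 26⁻¹ ≡ 30 (mod 41), so λ ≡ 13.
  x = λ² - 16 - 1 = 169 - 17 ≡ 29; y = λ·(16 - 29) - 19 ≡ 17. → (29, 17)

(29, 17)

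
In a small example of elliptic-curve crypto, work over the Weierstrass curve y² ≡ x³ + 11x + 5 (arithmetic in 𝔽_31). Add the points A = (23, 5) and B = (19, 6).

(23, 5) + (19, 6). λ = (6 - 5)/(19 - 23) ≡ 1/27 mod 31. 27⁻¹ ≡ 23 (mod 31), so λ ≡ 23.
  x = λ² - 23 - 19 = 529 - 42 ≡ 22; y = λ·(23 - 22) - 5 ≡ 18. → (22, 18)

(22, 18)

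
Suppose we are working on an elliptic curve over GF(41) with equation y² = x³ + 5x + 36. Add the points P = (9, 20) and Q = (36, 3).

(14, 12)

(9, 20) + (36, 3). λ = (3 - 20)/(36 - 9) ≡ 24/27 mod 41. 27⁻¹ ≡ 38 (mod 41) since 27·38 = 1026 ≡ 1, so λ ≡ 10.
  x = λ² - 9 - 36 = 100 - 45 ≡ 14; y = λ·(9 - 14) - 20 ≡ 12. → (14, 12)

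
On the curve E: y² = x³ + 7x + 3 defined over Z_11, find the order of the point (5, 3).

2P: tangent at (5, 3): λ = (3·5² + 7)/(2·3) ≡ 5/6. 6⁻¹ ≡ 2 (mod 11), so λ ≡ 5·2 ≡ 10.
  x = λ² - 5 - 5 = 100 - 10 ≡ 2; y = λ·(5 - 2) - 3 ≡ 5. → (2, 5)
3P: (2, 5) + (5, 3). λ = (3 - 5)/(5 - 2) ≡ 9/3 mod 11. 3⁻¹ ≡ 4 (mod 11), so λ ≡ 3.
  x = λ² - 2 - 5 = 9 - 7 ≡ 2; y = λ·(2 - 2) - 5 ≡ 6. → (2, 6)
4P: (2, 6) + (5, 3). λ = (3 - 6)/(5 - 2) ≡ 8/3 mod 11. 3⁻¹ ≡ 4 (mod 11) since 3·4 = 12 ≡ 1, so λ ≡ 10.
  x = λ² - 2 - 5 = 100 - 7 ≡ 5; y = λ·(2 - 5) - 6 ≡ 8. → (5, 8)
5P: (5, 8) + (5, 3): same x and y₁ ≡ -y₂, so the sum is ∞.
5P = ∞, so the order is 5.

5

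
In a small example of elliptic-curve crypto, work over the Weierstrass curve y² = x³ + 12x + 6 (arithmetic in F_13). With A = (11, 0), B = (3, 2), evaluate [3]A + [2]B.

First 3A:
Repeated addition: build up to 3A.
2A: (11, 0) + (11, 0): same x and y₁ ≡ -y₂, so the sum is the point at infinity.
3A: the point at infinity + (11, 0) = (11, 0) (identity).
3A = (11, 0).
Next 2B:
Repeated addition: build up to 2B.
2B: tangent at (3, 2): λ = (3·3² + 12)/(2·2) ≡ 0/4. 4⁻¹ ≡ 10 (mod 13) since 4·10 = 40 ≡ 1, so λ ≡ 0·10 ≡ 0.
  x = λ² - 3 - 3 = 0 - 6 ≡ 7; y = λ·(3 - 7) - 2 ≡ 11. → (7, 11)
2B = (7, 11).
Finally 3A + 2B:
(11, 0) + (7, 11). λ = (11 - 0)/(7 - 11) ≡ 11/9 mod 13. 9⁻¹ ≡ 3 (mod 13), so λ ≡ 7.
  x = λ² - 11 - 7 = 49 - 18 ≡ 5; y = λ·(11 - 5) - 0 ≡ 3. → (5, 3)

(5, 3)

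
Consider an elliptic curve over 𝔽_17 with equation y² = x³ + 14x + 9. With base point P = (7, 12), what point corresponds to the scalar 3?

Repeated addition: build up to 3P.
2P: tangent at (7, 12): λ = (3·7² + 14)/(2·12) ≡ 8/7. 7⁻¹ ≡ 5 (mod 17), so λ ≡ 8·5 ≡ 6.
  x = λ² - 7 - 7 = 36 - 14 ≡ 5; y = λ·(7 - 5) - 12 ≡ 0. → (5, 0)
3P: (5, 0) + (7, 12). λ = (12 - 0)/(7 - 5) ≡ 12/2 mod 17. 2⁻¹ ≡ 9 (mod 17) since 2·9 = 18 ≡ 1, so λ ≡ 6.
  x = λ² - 5 - 7 = 36 - 12 ≡ 7; y = λ·(5 - 7) - 0 ≡ 5. → (7, 5)

(7, 5)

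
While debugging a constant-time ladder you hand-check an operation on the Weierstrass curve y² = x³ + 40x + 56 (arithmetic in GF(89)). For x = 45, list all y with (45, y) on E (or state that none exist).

none

x³ + 40x + 56 = 92981 ≡ 65 (mod 89).
65 is a non-residue mod 89; no y exists.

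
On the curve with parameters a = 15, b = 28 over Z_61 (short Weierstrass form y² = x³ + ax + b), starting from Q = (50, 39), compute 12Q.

Double-and-add on 12 = (1100)₂. Start with Q = (50, 39) for the leading 1-bit.
double: tangent at (50, 39): λ = (3·50² + 15)/(2·39) ≡ 12/17. 17⁻¹ ≡ 18 (mod 61), so λ ≡ 12·18 ≡ 33.
  x = λ² - 50 - 50 = 1089 - 100 ≡ 13; y = λ·(50 - 13) - 39 ≡ 23. → (13, 23)
add Q: (13, 23) + (50, 39). λ = (39 - 23)/(50 - 13) ≡ 16/37 mod 61. 37⁻¹ ≡ 33 (mod 61), so λ ≡ 40.
  x = λ² - 13 - 50 = 1600 - 63 ≡ 12; y = λ·(13 - 12) - 23 ≡ 17. → (12, 17)
double: tangent at (12, 17): λ = (3·12² + 15)/(2·17) ≡ 20/34. 34⁻¹ ≡ 9 (mod 61), so λ ≡ 20·9 ≡ 58.
  x = λ² - 12 - 12 = 3364 - 24 ≡ 46; y = λ·(12 - 46) - 17 ≡ 24. → (46, 24)
double: tangent at (46, 24): λ = (3·46² + 15)/(2·24) ≡ 19/48. 48⁻¹ ≡ 14 (mod 61) since 48·14 = 672 ≡ 1, so λ ≡ 19·14 ≡ 22.
  x = λ² - 46 - 46 = 484 - 92 ≡ 26; y = λ·(46 - 26) - 24 ≡ 50. → (26, 50)

(26, 50)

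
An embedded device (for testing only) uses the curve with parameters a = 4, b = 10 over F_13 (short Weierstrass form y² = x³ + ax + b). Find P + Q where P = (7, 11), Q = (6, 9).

(7, 11) + (6, 9). λ = (9 - 11)/(6 - 7) ≡ 11/12 mod 13. 12⁻¹ ≡ 12 (mod 13), so λ ≡ 2.
  x = λ² - 7 - 6 = 4 - 13 ≡ 4; y = λ·(7 - 4) - 11 ≡ 8. → (4, 8)

(4, 8)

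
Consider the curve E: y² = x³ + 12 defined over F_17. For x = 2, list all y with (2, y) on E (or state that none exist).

none

x³ + 0x + 12 = 20 ≡ 3 (mod 17).
3 is a non-residue mod 17; no y exists.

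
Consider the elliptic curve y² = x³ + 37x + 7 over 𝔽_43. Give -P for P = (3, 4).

(3, 39)

-(3, 4) = (3, -4 mod 43) = (3, 39).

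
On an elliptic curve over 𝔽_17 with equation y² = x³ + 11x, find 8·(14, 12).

(15, 15)

Write G = (14, 12).
Double-and-add on 8 = (1000)₂. Start with G = (14, 12) for the leading 1-bit.
double: tangent at (14, 12): λ = (3·14² + 11)/(2·12) ≡ 4/7. 7⁻¹ ≡ 5 (mod 17), so λ ≡ 4·5 ≡ 3.
  x = λ² - 14 - 14 = 9 - 28 ≡ 15; y = λ·(14 - 15) - 12 ≡ 2. → (15, 2)
double: tangent at (15, 2): λ = (3·15² + 11)/(2·2) ≡ 6/4. 4⁻¹ ≡ 13 (mod 17) since 4·13 = 52 ≡ 1, so λ ≡ 6·13 ≡ 10.
  x = λ² - 15 - 15 = 100 - 30 ≡ 2; y = λ·(15 - 2) - 2 ≡ 9. → (2, 9)
double: tangent at (2, 9): λ = (3·2² + 11)/(2·9) ≡ 6/1. 1⁻¹ ≡ 1 (mod 17) since 1·1 = 1 ≡ 1, so λ ≡ 6·1 ≡ 6.
  x = λ² - 2 - 2 = 36 - 4 ≡ 15; y = λ·(2 - 15) - 9 ≡ 15. → (15, 15)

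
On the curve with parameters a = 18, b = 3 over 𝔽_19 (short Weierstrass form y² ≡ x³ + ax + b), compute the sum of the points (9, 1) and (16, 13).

(9, 1) + (16, 13). λ = (13 - 1)/(16 - 9) ≡ 12/7 mod 19. 7⁻¹ ≡ 11 (mod 19) since 7·11 = 77 ≡ 1, so λ ≡ 18.
  x = λ² - 9 - 16 = 324 - 25 ≡ 14; y = λ·(9 - 14) - 1 ≡ 4. → (14, 4)

(14, 4)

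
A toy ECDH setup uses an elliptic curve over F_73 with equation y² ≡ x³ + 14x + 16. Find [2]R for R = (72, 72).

tangent at (72, 72): λ = (3·72² + 14)/(2·72) ≡ 17/71. 71⁻¹ ≡ 36 (mod 73), so λ ≡ 17·36 ≡ 28.
  x = λ² - 72 - 72 = 784 - 144 ≡ 56; y = λ·(72 - 56) - 72 ≡ 11. → (56, 11)

(56, 11)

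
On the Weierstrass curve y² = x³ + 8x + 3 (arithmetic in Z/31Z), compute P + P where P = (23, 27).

(21, 16)

tangent at (23, 27): λ = (3·23² + 8)/(2·27) ≡ 14/23. 23⁻¹ ≡ 27 (mod 31) since 23·27 = 621 ≡ 1, so λ ≡ 14·27 ≡ 6.
  x = λ² - 23 - 23 = 36 - 46 ≡ 21; y = λ·(23 - 21) - 27 ≡ 16. → (21, 16)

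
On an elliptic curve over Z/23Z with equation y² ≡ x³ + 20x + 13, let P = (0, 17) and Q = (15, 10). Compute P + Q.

(12, 7)

(0, 17) + (15, 10). λ = (10 - 17)/(15 - 0) ≡ 16/15 mod 23. 15⁻¹ ≡ 20 (mod 23) since 15·20 = 300 ≡ 1, so λ ≡ 21.
  x = λ² - 0 - 15 = 441 - 15 ≡ 12; y = λ·(0 - 12) - 17 ≡ 7. → (12, 7)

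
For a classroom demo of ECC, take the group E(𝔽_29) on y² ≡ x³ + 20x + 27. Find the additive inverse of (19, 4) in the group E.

-(19, 4) = (19, -4 mod 29) = (19, 25).

(19, 25)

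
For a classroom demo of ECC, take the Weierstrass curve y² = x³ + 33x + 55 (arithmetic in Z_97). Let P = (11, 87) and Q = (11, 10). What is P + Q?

The two points share x = 11 and their y-coordinates satisfy 87 + 10 ≡ 0 (mod 97), so they are inverses. Their sum is the point at infinity.

O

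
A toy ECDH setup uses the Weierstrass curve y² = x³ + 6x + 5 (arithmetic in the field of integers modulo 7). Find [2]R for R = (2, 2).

(4, 3)

tangent at (2, 2): λ = (3·2² + 6)/(2·2) ≡ 4/4. 4⁻¹ ≡ 2 (mod 7), so λ ≡ 4·2 ≡ 1.
  x = λ² - 2 - 2 = 1 - 4 ≡ 4; y = λ·(2 - 4) - 2 ≡ 3. → (4, 3)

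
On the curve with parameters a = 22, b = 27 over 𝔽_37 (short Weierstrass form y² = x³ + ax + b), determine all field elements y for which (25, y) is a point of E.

x³ + 22x + 27 = 16202 ≡ 33 (mod 37).
Square roots of 33 mod 37: 12 and 25 (since 12² = 144 ≡ 33).

12, 25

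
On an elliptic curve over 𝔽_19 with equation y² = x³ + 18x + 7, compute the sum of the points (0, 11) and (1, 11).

(0, 11) + (1, 11). λ = (11 - 11)/(1 - 0) ≡ 0/1 mod 19. 1⁻¹ ≡ 1 (mod 19) since 1·1 = 1 ≡ 1, so λ ≡ 0.
  x = λ² - 0 - 1 = 0 - 1 ≡ 18; y = λ·(0 - 18) - 11 ≡ 8. → (18, 8)

(18, 8)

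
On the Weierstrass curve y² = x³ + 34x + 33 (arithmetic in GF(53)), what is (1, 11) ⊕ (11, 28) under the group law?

(37, 2)

(1, 11) + (11, 28). λ = (28 - 11)/(11 - 1) ≡ 17/10 mod 53. 10⁻¹ ≡ 16 (mod 53), so λ ≡ 7.
  x = λ² - 1 - 11 = 49 - 12 ≡ 37; y = λ·(1 - 37) - 11 ≡ 2. → (37, 2)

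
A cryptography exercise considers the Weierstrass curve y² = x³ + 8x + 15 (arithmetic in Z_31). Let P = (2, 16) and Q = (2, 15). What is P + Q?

The two points share x = 2 and their y-coordinates satisfy 16 + 15 ≡ 0 (mod 31), so they are inverses. Their sum is ∞.

O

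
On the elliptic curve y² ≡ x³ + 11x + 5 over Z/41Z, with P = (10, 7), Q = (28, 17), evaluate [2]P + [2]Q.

(26, 27)

First 2P:
Repeated addition: build up to 2P.
2P: tangent at (10, 7): λ = (3·10² + 11)/(2·7) ≡ 24/14. 14⁻¹ ≡ 3 (mod 41), so λ ≡ 24·3 ≡ 31.
  x = λ² - 10 - 10 = 961 - 20 ≡ 39; y = λ·(10 - 39) - 7 ≡ 37. → (39, 37)
2P = (39, 37).
Next 2Q:
Repeated addition: build up to 2Q.
2Q: tangent at (28, 17): λ = (3·28² + 11)/(2·17) ≡ 26/34. 34⁻¹ ≡ 35 (mod 41) since 34·35 = 1190 ≡ 1, so λ ≡ 26·35 ≡ 8.
  x = λ² - 28 - 28 = 64 - 56 ≡ 8; y = λ·(28 - 8) - 17 ≡ 20. → (8, 20)
2Q = (8, 20).
Finally 2P + 2Q:
(39, 37) + (8, 20). λ = (20 - 37)/(8 - 39) ≡ 24/10 mod 41. 10⁻¹ ≡ 37 (mod 41) since 10·37 = 370 ≡ 1, so λ ≡ 27.
  x = λ² - 39 - 8 = 729 - 47 ≡ 26; y = λ·(39 - 26) - 37 ≡ 27. → (26, 27)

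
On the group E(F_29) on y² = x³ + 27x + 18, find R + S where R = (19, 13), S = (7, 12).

(19, 13) + (7, 12). λ = (12 - 13)/(7 - 19) ≡ 28/17 mod 29. 17⁻¹ ≡ 12 (mod 29), so λ ≡ 17.
  x = λ² - 19 - 7 = 289 - 26 ≡ 2; y = λ·(19 - 2) - 13 ≡ 15. → (2, 15)

(2, 15)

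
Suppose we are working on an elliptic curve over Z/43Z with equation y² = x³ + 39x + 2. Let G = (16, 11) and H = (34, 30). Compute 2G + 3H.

First 2G:
Repeated addition: build up to 2G.
2G: tangent at (16, 11): λ = (3·16² + 39)/(2·11) ≡ 33/22. 22⁻¹ ≡ 2 (mod 43) since 22·2 = 44 ≡ 1, so λ ≡ 33·2 ≡ 23.
  x = λ² - 16 - 16 = 529 - 32 ≡ 24; y = λ·(16 - 24) - 11 ≡ 20. → (24, 20)
2G = (24, 20).
Next 3H:
Repeated addition: build up to 3H.
2H: tangent at (34, 30): λ = (3·34² + 39)/(2·30) ≡ 24/17. 17⁻¹ ≡ 38 (mod 43), so λ ≡ 24·38 ≡ 9.
  x = λ² - 34 - 34 = 81 - 68 ≡ 13; y = λ·(34 - 13) - 30 ≡ 30. → (13, 30)
3H: (13, 30) + (34, 30). λ = (30 - 30)/(34 - 13) ≡ 0/21 mod 43. 21⁻¹ ≡ 41 (mod 43) since 21·41 = 861 ≡ 1, so λ ≡ 0.
  x = λ² - 13 - 34 = 0 - 47 ≡ 39; y = λ·(13 - 39) - 30 ≡ 13. → (39, 13)
3H = (39, 13).
Finally 2G + 3H:
(24, 20) + (39, 13). λ = (13 - 20)/(39 - 24) ≡ 36/15 mod 43. 15⁻¹ ≡ 23 (mod 43), so λ ≡ 11.
  x = λ² - 24 - 39 = 121 - 63 ≡ 15; y = λ·(24 - 15) - 20 ≡ 36. → (15, 36)

(15, 36)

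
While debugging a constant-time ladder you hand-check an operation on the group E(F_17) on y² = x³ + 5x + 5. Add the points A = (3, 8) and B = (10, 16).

(3, 8) + (10, 16). λ = (16 - 8)/(10 - 3) ≡ 8/7 mod 17. 7⁻¹ ≡ 5 (mod 17) since 7·5 = 35 ≡ 1, so λ ≡ 6.
  x = λ² - 3 - 10 = 36 - 13 ≡ 6; y = λ·(3 - 6) - 8 ≡ 8. → (6, 8)

(6, 8)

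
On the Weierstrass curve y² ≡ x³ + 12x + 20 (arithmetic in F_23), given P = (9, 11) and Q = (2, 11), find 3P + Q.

(2, 11)

First 3P:
Repeated addition: build up to 3P.
2P: tangent at (9, 11): λ = (3·9² + 12)/(2·11) ≡ 2/22. 22⁻¹ ≡ 22 (mod 23) since 22·22 = 484 ≡ 1, so λ ≡ 2·22 ≡ 21.
  x = λ² - 9 - 9 = 441 - 18 ≡ 9; y = λ·(9 - 9) - 11 ≡ 12. → (9, 12)
3P: (9, 12) + (9, 11): same x and y₁ ≡ -y₂, so the sum is ∞.
3P = ∞.
Finally 3P + Q:
∞ + (2, 11) = (2, 11) (identity).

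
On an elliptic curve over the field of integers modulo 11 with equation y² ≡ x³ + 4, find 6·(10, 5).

Write G = (10, 5).
Double-and-add on 6 = (110)₂. Start with G = (10, 5) for the leading 1-bit.
double: tangent at (10, 5): λ = (3·10² + 0)/(2·5) ≡ 3/10. 10⁻¹ ≡ 10 (mod 11) since 10·10 = 100 ≡ 1, so λ ≡ 3·10 ≡ 8.
  x = λ² - 10 - 10 = 64 - 20 ≡ 0; y = λ·(10 - 0) - 5 ≡ 9. → (0, 9)
add G: (0, 9) + (10, 5). λ = (5 - 9)/(10 - 0) ≡ 7/10 mod 11. 10⁻¹ ≡ 10 (mod 11) since 10·10 = 100 ≡ 1, so λ ≡ 4.
  x = λ² - 0 - 10 = 16 - 10 ≡ 6; y = λ·(0 - 6) - 9 ≡ 0. → (6, 0)
double: (6, 0) + (6, 0): same x and y₁ ≡ -y₂, so the sum is O.

O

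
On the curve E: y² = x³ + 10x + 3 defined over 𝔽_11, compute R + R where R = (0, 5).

(1, 5)

tangent at (0, 5): λ = (3·0² + 10)/(2·5) ≡ 10/10. 10⁻¹ ≡ 10 (mod 11), so λ ≡ 10·10 ≡ 1.
  x = λ² - 0 - 0 = 1 - 0 ≡ 1; y = λ·(0 - 1) - 5 ≡ 5. → (1, 5)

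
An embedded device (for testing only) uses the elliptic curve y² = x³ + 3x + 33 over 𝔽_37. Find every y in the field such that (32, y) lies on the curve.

2, 35

x³ + 3x + 33 = 32897 ≡ 4 (mod 37).
Square roots of 4 mod 37: 2 and 35 (since 2² = 4 ≡ 4).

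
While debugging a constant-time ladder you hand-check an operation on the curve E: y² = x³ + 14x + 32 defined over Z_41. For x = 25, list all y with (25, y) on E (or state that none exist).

x³ + 14x + 32 = 16007 ≡ 17 (mod 41).
17 is a non-residue mod 41; no y exists.

none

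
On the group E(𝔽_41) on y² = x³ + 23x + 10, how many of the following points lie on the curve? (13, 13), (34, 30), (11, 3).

2

(13, 13): 13² ≡ 5, rhs ≡ 5 → on.
(34, 30): 30² ≡ 39, rhs ≡ 39 → on.
(11, 3): 3² ≡ 9, rhs ≡ 36 → off.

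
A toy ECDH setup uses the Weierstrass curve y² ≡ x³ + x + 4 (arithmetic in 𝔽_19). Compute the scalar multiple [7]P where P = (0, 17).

Double-and-add on 7 = (111)₂. Start with P = (0, 17) for the leading 1-bit.
double: tangent at (0, 17): λ = (3·0² + 1)/(2·17) ≡ 1/15. 15⁻¹ ≡ 14 (mod 19), so λ ≡ 1·14 ≡ 14.
  x = λ² - 0 - 0 = 196 - 0 ≡ 6; y = λ·(0 - 6) - 17 ≡ 13. → (6, 13)
add P: (6, 13) + (0, 17). λ = (17 - 13)/(0 - 6) ≡ 4/13 mod 19. 13⁻¹ ≡ 3 (mod 19) since 13·3 = 39 ≡ 1, so λ ≡ 12.
  x = λ² - 6 - 0 = 144 - 6 ≡ 5; y = λ·(6 - 5) - 13 ≡ 18. → (5, 18)
double: tangent at (5, 18): λ = (3·5² + 1)/(2·18) ≡ 0/17. 17⁻¹ ≡ 9 (mod 19), so λ ≡ 0·9 ≡ 0.
  x = λ² - 5 - 5 = 0 - 10 ≡ 9; y = λ·(5 - 9) - 18 ≡ 1. → (9, 1)
add P: (9, 1) + (0, 17). λ = (17 - 1)/(0 - 9) ≡ 16/10 mod 19. 10⁻¹ ≡ 2 (mod 19), so λ ≡ 13.
  x = λ² - 9 - 0 = 169 - 9 ≡ 8; y = λ·(9 - 8) - 1 ≡ 12. → (8, 12)

(8, 12)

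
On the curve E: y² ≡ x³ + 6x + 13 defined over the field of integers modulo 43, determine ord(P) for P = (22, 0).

2P: (22, 0) + (22, 0): same x and y₁ ≡ -y₂, so the sum is the point at infinity.
2P = the point at infinity, so the order is 2.

2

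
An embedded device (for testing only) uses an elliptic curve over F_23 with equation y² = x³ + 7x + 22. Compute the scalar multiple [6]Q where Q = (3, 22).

(7, 0)

Double-and-add on 6 = (110)₂. Start with Q = (3, 22) for the leading 1-bit.
double: tangent at (3, 22): λ = (3·3² + 7)/(2·22) ≡ 11/21. 21⁻¹ ≡ 11 (mod 23) since 21·11 = 231 ≡ 1, so λ ≡ 11·11 ≡ 6.
  x = λ² - 3 - 3 = 36 - 6 ≡ 7; y = λ·(3 - 7) - 22 ≡ 0. → (7, 0)
add Q: (7, 0) + (3, 22). λ = (22 - 0)/(3 - 7) ≡ 22/19 mod 23. 19⁻¹ ≡ 17 (mod 23) since 19·17 = 323 ≡ 1, so λ ≡ 6.
  x = λ² - 7 - 3 = 36 - 10 ≡ 3; y = λ·(7 - 3) - 0 ≡ 1. → (3, 1)
double: tangent at (3, 1): λ = (3·3² + 7)/(2·1) ≡ 11/2. 2⁻¹ ≡ 12 (mod 23), so λ ≡ 11·12 ≡ 17.
  x = λ² - 3 - 3 = 289 - 6 ≡ 7; y = λ·(3 - 7) - 1 ≡ 0. → (7, 0)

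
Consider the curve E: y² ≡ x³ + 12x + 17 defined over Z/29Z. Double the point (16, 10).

tangent at (16, 10): λ = (3·16² + 12)/(2·10) ≡ 26/20. 20⁻¹ ≡ 16 (mod 29), so λ ≡ 26·16 ≡ 10.
  x = λ² - 16 - 16 = 100 - 32 ≡ 10; y = λ·(16 - 10) - 10 ≡ 21. → (10, 21)

(10, 21)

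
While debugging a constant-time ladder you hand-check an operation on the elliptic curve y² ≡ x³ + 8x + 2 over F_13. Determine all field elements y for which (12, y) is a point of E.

none

x³ + 8x + 2 = 1826 ≡ 6 (mod 13).
6 is a non-residue mod 13; no y exists.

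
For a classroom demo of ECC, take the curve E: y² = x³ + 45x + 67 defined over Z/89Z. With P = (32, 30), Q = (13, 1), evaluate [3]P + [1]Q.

(72, 68)

First 3P:
Repeated addition: build up to 3P.
2P: tangent at (32, 30): λ = (3·32² + 45)/(2·30) ≡ 2/60. 60⁻¹ ≡ 46 (mod 89) since 60·46 = 2760 ≡ 1, so λ ≡ 2·46 ≡ 3.
  x = λ² - 32 - 32 = 9 - 64 ≡ 34; y = λ·(32 - 34) - 30 ≡ 53. → (34, 53)
3P: (34, 53) + (32, 30). λ = (30 - 53)/(32 - 34) ≡ 66/87 mod 89. 87⁻¹ ≡ 44 (mod 89) since 87·44 = 3828 ≡ 1, so λ ≡ 56.
  x = λ² - 34 - 32 = 3136 - 66 ≡ 44; y = λ·(34 - 44) - 53 ≡ 10. → (44, 10)
3P = (44, 10).
Finally 3P + Q:
(44, 10) + (13, 1). λ = (1 - 10)/(13 - 44) ≡ 80/58 mod 89. 58⁻¹ ≡ 66 (mod 89), so λ ≡ 29.
  x = λ² - 44 - 13 = 841 - 57 ≡ 72; y = λ·(44 - 72) - 10 ≡ 68. → (72, 68)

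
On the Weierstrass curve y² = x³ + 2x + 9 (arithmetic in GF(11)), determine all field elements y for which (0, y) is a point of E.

3, 8

x³ + 2x + 9 = 9 ≡ 9 (mod 11).
Square roots of 9 mod 11: 3 and 8 (since 3² = 9 ≡ 9).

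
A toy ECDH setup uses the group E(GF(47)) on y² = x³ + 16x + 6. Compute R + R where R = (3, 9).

(19, 5)

tangent at (3, 9): λ = (3·3² + 16)/(2·9) ≡ 43/18. 18⁻¹ ≡ 34 (mod 47) since 18·34 = 612 ≡ 1, so λ ≡ 43·34 ≡ 5.
  x = λ² - 3 - 3 = 25 - 6 ≡ 19; y = λ·(3 - 19) - 9 ≡ 5. → (19, 5)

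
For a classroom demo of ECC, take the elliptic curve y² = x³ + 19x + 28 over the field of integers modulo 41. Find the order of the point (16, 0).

2P: (16, 0) + (16, 0): same x and y₁ ≡ -y₂, so the sum is O.
2P = O, so the order is 2.

2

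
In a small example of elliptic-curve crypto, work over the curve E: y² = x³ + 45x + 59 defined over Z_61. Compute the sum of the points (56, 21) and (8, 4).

(33, 24)

(56, 21) + (8, 4). λ = (4 - 21)/(8 - 56) ≡ 44/13 mod 61. 13⁻¹ ≡ 47 (mod 61), so λ ≡ 55.
  x = λ² - 56 - 8 = 3025 - 64 ≡ 33; y = λ·(56 - 33) - 21 ≡ 24. → (33, 24)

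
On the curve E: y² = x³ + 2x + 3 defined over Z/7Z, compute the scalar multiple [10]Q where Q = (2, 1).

(3, 1)

Double-and-add on 10 = (1010)₂. Start with Q = (2, 1) for the leading 1-bit.
double: tangent at (2, 1): λ = (3·2² + 2)/(2·1) ≡ 0/2. 2⁻¹ ≡ 4 (mod 7), so λ ≡ 0·4 ≡ 0.
  x = λ² - 2 - 2 = 0 - 4 ≡ 3; y = λ·(2 - 3) - 1 ≡ 6. → (3, 6)
double: tangent at (3, 6): λ = (3·3² + 2)/(2·6) ≡ 1/5. 5⁻¹ ≡ 3 (mod 7), so λ ≡ 1·3 ≡ 3.
  x = λ² - 3 - 3 = 9 - 6 ≡ 3; y = λ·(3 - 3) - 6 ≡ 1. → (3, 1)
add Q: (3, 1) + (2, 1). λ = (1 - 1)/(2 - 3) ≡ 0/6 mod 7. 6⁻¹ ≡ 6 (mod 7), so λ ≡ 0.
  x = λ² - 3 - 2 = 0 - 5 ≡ 2; y = λ·(3 - 2) - 1 ≡ 6. → (2, 6)
double: tangent at (2, 6): λ = (3·2² + 2)/(2·6) ≡ 0/5. 5⁻¹ ≡ 3 (mod 7) since 5·3 = 15 ≡ 1, so λ ≡ 0·3 ≡ 0.
  x = λ² - 2 - 2 = 0 - 4 ≡ 3; y = λ·(2 - 3) - 6 ≡ 1. → (3, 1)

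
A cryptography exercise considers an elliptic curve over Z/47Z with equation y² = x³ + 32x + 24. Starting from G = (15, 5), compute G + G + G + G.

(3, 10)

Double-and-add on 4 = (100)₂. Start with G = (15, 5) for the leading 1-bit.
double: tangent at (15, 5): λ = (3·15² + 32)/(2·5) ≡ 2/10. 10⁻¹ ≡ 33 (mod 47), so λ ≡ 2·33 ≡ 19.
  x = λ² - 15 - 15 = 361 - 30 ≡ 2; y = λ·(15 - 2) - 5 ≡ 7. → (2, 7)
double: tangent at (2, 7): λ = (3·2² + 32)/(2·7) ≡ 44/14. 14⁻¹ ≡ 37 (mod 47) since 14·37 = 518 ≡ 1, so λ ≡ 44·37 ≡ 30.
  x = λ² - 2 - 2 = 900 - 4 ≡ 3; y = λ·(2 - 3) - 7 ≡ 10. → (3, 10)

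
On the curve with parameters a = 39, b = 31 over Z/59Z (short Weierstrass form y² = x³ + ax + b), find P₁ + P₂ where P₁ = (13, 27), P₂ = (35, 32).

(18, 55)

(13, 27) + (35, 32). λ = (32 - 27)/(35 - 13) ≡ 5/22 mod 59. 22⁻¹ ≡ 51 (mod 59), so λ ≡ 19.
  x = λ² - 13 - 35 = 361 - 48 ≡ 18; y = λ·(13 - 18) - 27 ≡ 55. → (18, 55)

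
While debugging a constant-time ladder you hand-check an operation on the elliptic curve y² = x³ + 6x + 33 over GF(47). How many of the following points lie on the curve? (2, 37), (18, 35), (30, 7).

(2, 37): 37² ≡ 6, rhs ≡ 6 → on.
(18, 35): 35² ≡ 3, rhs ≡ 4 → off.
(30, 7): 7² ≡ 2, rhs ≡ 0 → off.

1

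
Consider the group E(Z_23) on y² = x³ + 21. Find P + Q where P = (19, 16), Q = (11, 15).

(19, 16) + (11, 15). λ = (15 - 16)/(11 - 19) ≡ 22/15 mod 23. 15⁻¹ ≡ 20 (mod 23) since 15·20 = 300 ≡ 1, so λ ≡ 3.
  x = λ² - 19 - 11 = 9 - 30 ≡ 2; y = λ·(19 - 2) - 16 ≡ 12. → (2, 12)

(2, 12)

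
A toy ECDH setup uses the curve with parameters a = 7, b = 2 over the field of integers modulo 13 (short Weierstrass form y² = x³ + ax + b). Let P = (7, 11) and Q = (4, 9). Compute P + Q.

(1, 6)

(7, 11) + (4, 9). λ = (9 - 11)/(4 - 7) ≡ 11/10 mod 13. 10⁻¹ ≡ 4 (mod 13), so λ ≡ 5.
  x = λ² - 7 - 4 = 25 - 11 ≡ 1; y = λ·(7 - 1) - 11 ≡ 6. → (1, 6)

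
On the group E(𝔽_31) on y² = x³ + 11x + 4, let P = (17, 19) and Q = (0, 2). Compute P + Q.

(15, 14)

(17, 19) + (0, 2). λ = (2 - 19)/(0 - 17) ≡ 14/14 mod 31. 14⁻¹ ≡ 20 (mod 31), so λ ≡ 1.
  x = λ² - 17 - 0 = 1 - 17 ≡ 15; y = λ·(17 - 15) - 19 ≡ 14. → (15, 14)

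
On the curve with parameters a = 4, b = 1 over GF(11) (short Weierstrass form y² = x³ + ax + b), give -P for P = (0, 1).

(0, 10)

-(0, 1) = (0, -1 mod 11) = (0, 10).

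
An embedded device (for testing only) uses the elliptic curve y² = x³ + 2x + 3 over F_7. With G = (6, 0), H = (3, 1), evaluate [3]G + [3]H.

First 3G:
Repeated addition: build up to 3G.
2G: (6, 0) + (6, 0): same x and y₁ ≡ -y₂, so the sum is ∞.
3G: ∞ + (6, 0) = (6, 0) (identity).
3G = (6, 0).
Next 3H:
Repeated addition: build up to 3H.
2H: tangent at (3, 1): λ = (3·3² + 2)/(2·1) ≡ 1/2. 2⁻¹ ≡ 4 (mod 7) since 2·4 = 8 ≡ 1, so λ ≡ 1·4 ≡ 4.
  x = λ² - 3 - 3 = 16 - 6 ≡ 3; y = λ·(3 - 3) - 1 ≡ 6. → (3, 6)
3H: (3, 6) + (3, 1): same x and y₁ ≡ -y₂, so the sum is ∞.
3H = ∞.
Finally 3G + 3H:
(6, 0) + ∞ = (6, 0) (identity).

(6, 0)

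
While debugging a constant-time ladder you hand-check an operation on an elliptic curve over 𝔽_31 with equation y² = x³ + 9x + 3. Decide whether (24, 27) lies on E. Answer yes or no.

y² = 27² ≡ 16; x³ + 9x + 3 = 14043 ≡ 0 (mod 31). 16 ≠ 0.

no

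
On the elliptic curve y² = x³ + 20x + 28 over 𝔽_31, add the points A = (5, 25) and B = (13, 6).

(23, 10)

(5, 25) + (13, 6). λ = (6 - 25)/(13 - 5) ≡ 12/8 mod 31. 8⁻¹ ≡ 4 (mod 31) since 8·4 = 32 ≡ 1, so λ ≡ 17.
  x = λ² - 5 - 13 = 289 - 18 ≡ 23; y = λ·(5 - 23) - 25 ≡ 10. → (23, 10)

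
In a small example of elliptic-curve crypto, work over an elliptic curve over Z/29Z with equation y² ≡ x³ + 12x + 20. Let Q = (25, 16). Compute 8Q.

Repeated addition: build up to 8Q.
2Q: tangent at (25, 16): λ = (3·25² + 12)/(2·16) ≡ 2/3. 3⁻¹ ≡ 10 (mod 29), so λ ≡ 2·10 ≡ 20.
  x = λ² - 25 - 25 = 400 - 50 ≡ 2; y = λ·(25 - 2) - 16 ≡ 9. → (2, 9)
3Q: (2, 9) + (25, 16). λ = (16 - 9)/(25 - 2) ≡ 7/23 mod 29. 23⁻¹ ≡ 24 (mod 29) since 23·24 = 552 ≡ 1, so λ ≡ 23.
  x = λ² - 2 - 25 = 529 - 27 ≡ 9; y = λ·(2 - 9) - 9 ≡ 4. → (9, 4)
4Q: (9, 4) + (25, 16). λ = (16 - 4)/(25 - 9) ≡ 12/16 mod 29. 16⁻¹ ≡ 20 (mod 29) since 16·20 = 320 ≡ 1, so λ ≡ 8.
  x = λ² - 9 - 25 = 64 - 34 ≡ 1; y = λ·(9 - 1) - 4 ≡ 2. → (1, 2)
5Q: (1, 2) + (25, 16). λ = (16 - 2)/(25 - 1) ≡ 14/24 mod 29. 24⁻¹ ≡ 23 (mod 29) since 24·23 = 552 ≡ 1, so λ ≡ 3.
  x = λ² - 1 - 25 = 9 - 26 ≡ 12; y = λ·(1 - 12) - 2 ≡ 23. → (12, 23)
6Q: (12, 23) + (25, 16). λ = (16 - 23)/(25 - 12) ≡ 22/13 mod 29. 13⁻¹ ≡ 9 (mod 29) since 13·9 = 117 ≡ 1, so λ ≡ 24.
  x = λ² - 12 - 25 = 576 - 37 ≡ 17; y = λ·(12 - 17) - 23 ≡ 2. → (17, 2)
7Q: (17, 2) + (25, 16). λ = (16 - 2)/(25 - 17) ≡ 14/8 mod 29. 8⁻¹ ≡ 11 (mod 29), so λ ≡ 9.
  x = λ² - 17 - 25 = 81 - 42 ≡ 10; y = λ·(17 - 10) - 2 ≡ 3. → (10, 3)
8Q: (10, 3) + (25, 16). λ = (16 - 3)/(25 - 10) ≡ 13/15 mod 29. 15⁻¹ ≡ 2 (mod 29), so λ ≡ 26.
  x = λ² - 10 - 25 = 676 - 35 ≡ 3; y = λ·(10 - 3) - 3 ≡ 5. → (3, 5)

(3, 5)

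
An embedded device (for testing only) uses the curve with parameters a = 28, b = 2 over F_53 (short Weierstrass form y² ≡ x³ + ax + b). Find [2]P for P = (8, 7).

(33, 9)

tangent at (8, 7): λ = (3·8² + 28)/(2·7) ≡ 8/14. 14⁻¹ ≡ 19 (mod 53), so λ ≡ 8·19 ≡ 46.
  x = λ² - 8 - 8 = 2116 - 16 ≡ 33; y = λ·(8 - 33) - 7 ≡ 9. → (33, 9)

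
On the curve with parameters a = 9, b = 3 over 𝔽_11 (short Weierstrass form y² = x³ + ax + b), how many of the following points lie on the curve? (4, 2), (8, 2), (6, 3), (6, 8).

(4, 2): 2² ≡ 4, rhs ≡ 4 → on.
(8, 2): 2² ≡ 4, rhs ≡ 4 → on.
(6, 3): 3² ≡ 9, rhs ≡ 9 → on.
(6, 8): 8² ≡ 9, rhs ≡ 9 → on.

4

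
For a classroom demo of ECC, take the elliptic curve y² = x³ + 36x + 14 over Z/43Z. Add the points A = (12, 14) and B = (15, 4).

(8, 30)

(12, 14) + (15, 4). λ = (4 - 14)/(15 - 12) ≡ 33/3 mod 43. 3⁻¹ ≡ 29 (mod 43) since 3·29 = 87 ≡ 1, so λ ≡ 11.
  x = λ² - 12 - 15 = 121 - 27 ≡ 8; y = λ·(12 - 8) - 14 ≡ 30. → (8, 30)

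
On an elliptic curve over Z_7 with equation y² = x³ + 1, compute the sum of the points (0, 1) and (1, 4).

(0, 1) + (1, 4). λ = (4 - 1)/(1 - 0) ≡ 3/1 mod 7. 1⁻¹ ≡ 1 (mod 7) since 1·1 = 1 ≡ 1, so λ ≡ 3.
  x = λ² - 0 - 1 = 9 - 1 ≡ 1; y = λ·(0 - 1) - 1 ≡ 3. → (1, 3)

(1, 3)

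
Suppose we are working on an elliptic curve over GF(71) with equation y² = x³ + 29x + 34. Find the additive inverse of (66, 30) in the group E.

(66, 41)

-(66, 30) = (66, -30 mod 71) = (66, 41).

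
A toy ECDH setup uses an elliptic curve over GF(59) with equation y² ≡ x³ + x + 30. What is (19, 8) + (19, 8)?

(57, 43)

tangent at (19, 8): λ = (3·19² + 1)/(2·8) ≡ 22/16. 16⁻¹ ≡ 48 (mod 59), so λ ≡ 22·48 ≡ 53.
  x = λ² - 19 - 19 = 2809 - 38 ≡ 57; y = λ·(19 - 57) - 8 ≡ 43. → (57, 43)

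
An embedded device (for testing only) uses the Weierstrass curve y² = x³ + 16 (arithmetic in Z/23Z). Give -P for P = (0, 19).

(0, 4)

-(0, 19) = (0, -19 mod 23) = (0, 4).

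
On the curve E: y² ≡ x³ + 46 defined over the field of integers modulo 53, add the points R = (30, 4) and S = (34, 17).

(30, 4) + (34, 17). λ = (17 - 4)/(34 - 30) ≡ 13/4 mod 53. 4⁻¹ ≡ 40 (mod 53), so λ ≡ 43.
  x = λ² - 30 - 34 = 1849 - 64 ≡ 36; y = λ·(30 - 36) - 4 ≡ 3. → (36, 3)

(36, 3)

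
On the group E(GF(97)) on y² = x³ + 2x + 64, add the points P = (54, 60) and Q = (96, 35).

(54, 60) + (96, 35). λ = (35 - 60)/(96 - 54) ≡ 72/42 mod 97. 42⁻¹ ≡ 67 (mod 97), so λ ≡ 71.
  x = λ² - 54 - 96 = 5041 - 150 ≡ 41; y = λ·(54 - 41) - 60 ≡ 87. → (41, 87)

(41, 87)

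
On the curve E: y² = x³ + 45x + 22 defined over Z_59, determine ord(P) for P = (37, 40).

8

2P: tangent at (37, 40): λ = (3·37² + 45)/(2·40) ≡ 22/21. 21⁻¹ ≡ 45 (mod 59), so λ ≡ 22·45 ≡ 46.
  x = λ² - 37 - 37 = 2116 - 74 ≡ 36; y = λ·(37 - 36) - 40 ≡ 6. → (36, 6)
3P: (36, 6) + (37, 40). λ = (40 - 6)/(37 - 36) ≡ 34/1 mod 59. 1⁻¹ ≡ 1 (mod 59), so λ ≡ 34.
  x = λ² - 36 - 37 = 1156 - 73 ≡ 21; y = λ·(36 - 21) - 6 ≡ 32. → (21, 32)
4P: (21, 32) + (37, 40). λ = (40 - 32)/(37 - 21) ≡ 8/16 mod 59. 16⁻¹ ≡ 48 (mod 59), so λ ≡ 30.
  x = λ² - 21 - 37 = 900 - 58 ≡ 16; y = λ·(21 - 16) - 32 ≡ 0. → (16, 0)
5P: (16, 0) + (37, 40). λ = (40 - 0)/(37 - 16) ≡ 40/21 mod 59. 21⁻¹ ≡ 45 (mod 59) since 21·45 = 945 ≡ 1, so λ ≡ 30.
  x = λ² - 16 - 37 = 900 - 53 ≡ 21; y = λ·(16 - 21) - 0 ≡ 27. → (21, 27)
6P: (21, 27) + (37, 40). λ = (40 - 27)/(37 - 21) ≡ 13/16 mod 59. 16⁻¹ ≡ 48 (mod 59), so λ ≡ 34.
  x = λ² - 21 - 37 = 1156 - 58 ≡ 36; y = λ·(21 - 36) - 27 ≡ 53. → (36, 53)
7P: (36, 53) + (37, 40). λ = (40 - 53)/(37 - 36) ≡ 46/1 mod 59. 1⁻¹ ≡ 1 (mod 59), so λ ≡ 46.
  x = λ² - 36 - 37 = 2116 - 73 ≡ 37; y = λ·(36 - 37) - 53 ≡ 19. → (37, 19)
8P: (37, 19) + (37, 40): same x and y₁ ≡ -y₂, so the sum is the point at infinity.
8P = the point at infinity, so the order is 8.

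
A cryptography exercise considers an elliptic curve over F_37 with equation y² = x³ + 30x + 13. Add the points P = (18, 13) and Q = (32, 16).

(18, 13) + (32, 16). λ = (16 - 13)/(32 - 18) ≡ 3/14 mod 37. 14⁻¹ ≡ 8 (mod 37), so λ ≡ 24.
  x = λ² - 18 - 32 = 576 - 50 ≡ 8; y = λ·(18 - 8) - 13 ≡ 5. → (8, 5)

(8, 5)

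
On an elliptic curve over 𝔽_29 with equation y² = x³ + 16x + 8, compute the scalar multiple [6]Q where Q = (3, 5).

Repeated addition: build up to 6Q.
2Q: tangent at (3, 5): λ = (3·3² + 16)/(2·5) ≡ 14/10. 10⁻¹ ≡ 3 (mod 29), so λ ≡ 14·3 ≡ 13.
  x = λ² - 3 - 3 = 169 - 6 ≡ 18; y = λ·(3 - 18) - 5 ≡ 3. → (18, 3)
3Q: (18, 3) + (3, 5). λ = (5 - 3)/(3 - 18) ≡ 2/14 mod 29. 14⁻¹ ≡ 27 (mod 29) since 14·27 = 378 ≡ 1, so λ ≡ 25.
  x = λ² - 18 - 3 = 625 - 21 ≡ 24; y = λ·(18 - 24) - 3 ≡ 21. → (24, 21)
4Q: (24, 21) + (3, 5). λ = (5 - 21)/(3 - 24) ≡ 13/8 mod 29. 8⁻¹ ≡ 11 (mod 29), so λ ≡ 27.
  x = λ² - 24 - 3 = 729 - 27 ≡ 6; y = λ·(24 - 6) - 21 ≡ 1. → (6, 1)
5Q: (6, 1) + (3, 5). λ = (5 - 1)/(3 - 6) ≡ 4/26 mod 29. 26⁻¹ ≡ 19 (mod 29) since 26·19 = 494 ≡ 1, so λ ≡ 18.
  x = λ² - 6 - 3 = 324 - 9 ≡ 25; y = λ·(6 - 25) - 1 ≡ 5. → (25, 5)
6Q: (25, 5) + (3, 5). λ = (5 - 5)/(3 - 25) ≡ 0/7 mod 29. 7⁻¹ ≡ 25 (mod 29) since 7·25 = 175 ≡ 1, so λ ≡ 0.
  x = λ² - 25 - 3 = 0 - 28 ≡ 1; y = λ·(25 - 1) - 5 ≡ 24. → (1, 24)

(1, 24)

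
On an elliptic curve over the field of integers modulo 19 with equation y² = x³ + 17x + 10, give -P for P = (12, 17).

(12, 2)

-(12, 17) = (12, -17 mod 19) = (12, 2).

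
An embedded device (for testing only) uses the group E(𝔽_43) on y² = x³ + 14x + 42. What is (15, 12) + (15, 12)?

(8, 8)

tangent at (15, 12): λ = (3·15² + 14)/(2·12) ≡ 1/24. 24⁻¹ ≡ 9 (mod 43), so λ ≡ 1·9 ≡ 9.
  x = λ² - 15 - 15 = 81 - 30 ≡ 8; y = λ·(15 - 8) - 12 ≡ 8. → (8, 8)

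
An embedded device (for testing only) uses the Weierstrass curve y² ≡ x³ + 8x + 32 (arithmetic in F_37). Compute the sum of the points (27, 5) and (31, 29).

(27, 5) + (31, 29). λ = (29 - 5)/(31 - 27) ≡ 24/4 mod 37. 4⁻¹ ≡ 28 (mod 37), so λ ≡ 6.
  x = λ² - 27 - 31 = 36 - 58 ≡ 15; y = λ·(27 - 15) - 5 ≡ 30. → (15, 30)

(15, 30)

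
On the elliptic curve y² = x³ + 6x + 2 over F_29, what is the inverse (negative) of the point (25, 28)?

-(25, 28) = (25, -28 mod 29) = (25, 1).

(25, 1)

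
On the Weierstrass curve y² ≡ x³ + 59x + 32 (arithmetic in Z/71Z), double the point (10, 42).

(70, 16)

tangent at (10, 42): λ = (3·10² + 59)/(2·42) ≡ 4/13. 13⁻¹ ≡ 11 (mod 71), so λ ≡ 4·11 ≡ 44.
  x = λ² - 10 - 10 = 1936 - 20 ≡ 70; y = λ·(10 - 70) - 42 ≡ 16. → (70, 16)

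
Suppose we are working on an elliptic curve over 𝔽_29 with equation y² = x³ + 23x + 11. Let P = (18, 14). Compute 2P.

(16, 26)

tangent at (18, 14): λ = (3·18² + 23)/(2·14) ≡ 9/28. 28⁻¹ ≡ 28 (mod 29) since 28·28 = 784 ≡ 1, so λ ≡ 9·28 ≡ 20.
  x = λ² - 18 - 18 = 400 - 36 ≡ 16; y = λ·(18 - 16) - 14 ≡ 26. → (16, 26)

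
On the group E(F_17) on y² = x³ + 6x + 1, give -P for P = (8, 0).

(8, 0)

-(8, 0) = (8, -0 mod 17) = (8, 0).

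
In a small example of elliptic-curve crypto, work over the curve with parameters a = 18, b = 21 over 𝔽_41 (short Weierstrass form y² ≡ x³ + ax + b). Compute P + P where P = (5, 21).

(29, 2)

tangent at (5, 21): λ = (3·5² + 18)/(2·21) ≡ 11/1. 1⁻¹ ≡ 1 (mod 41) since 1·1 = 1 ≡ 1, so λ ≡ 11·1 ≡ 11.
  x = λ² - 5 - 5 = 121 - 10 ≡ 29; y = λ·(5 - 29) - 21 ≡ 2. → (29, 2)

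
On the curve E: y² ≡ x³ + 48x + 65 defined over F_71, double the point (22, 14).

tangent at (22, 14): λ = (3·22² + 48)/(2·14) ≡ 9/28. 28⁻¹ ≡ 33 (mod 71), so λ ≡ 9·33 ≡ 13.
  x = λ² - 22 - 22 = 169 - 44 ≡ 54; y = λ·(22 - 54) - 14 ≡ 67. → (54, 67)

(54, 67)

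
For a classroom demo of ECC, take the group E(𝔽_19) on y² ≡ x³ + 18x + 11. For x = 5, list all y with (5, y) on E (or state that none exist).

6, 13

x³ + 18x + 11 = 226 ≡ 17 (mod 19).
Square roots of 17 mod 19: 6 and 13 (since 6² = 36 ≡ 17).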